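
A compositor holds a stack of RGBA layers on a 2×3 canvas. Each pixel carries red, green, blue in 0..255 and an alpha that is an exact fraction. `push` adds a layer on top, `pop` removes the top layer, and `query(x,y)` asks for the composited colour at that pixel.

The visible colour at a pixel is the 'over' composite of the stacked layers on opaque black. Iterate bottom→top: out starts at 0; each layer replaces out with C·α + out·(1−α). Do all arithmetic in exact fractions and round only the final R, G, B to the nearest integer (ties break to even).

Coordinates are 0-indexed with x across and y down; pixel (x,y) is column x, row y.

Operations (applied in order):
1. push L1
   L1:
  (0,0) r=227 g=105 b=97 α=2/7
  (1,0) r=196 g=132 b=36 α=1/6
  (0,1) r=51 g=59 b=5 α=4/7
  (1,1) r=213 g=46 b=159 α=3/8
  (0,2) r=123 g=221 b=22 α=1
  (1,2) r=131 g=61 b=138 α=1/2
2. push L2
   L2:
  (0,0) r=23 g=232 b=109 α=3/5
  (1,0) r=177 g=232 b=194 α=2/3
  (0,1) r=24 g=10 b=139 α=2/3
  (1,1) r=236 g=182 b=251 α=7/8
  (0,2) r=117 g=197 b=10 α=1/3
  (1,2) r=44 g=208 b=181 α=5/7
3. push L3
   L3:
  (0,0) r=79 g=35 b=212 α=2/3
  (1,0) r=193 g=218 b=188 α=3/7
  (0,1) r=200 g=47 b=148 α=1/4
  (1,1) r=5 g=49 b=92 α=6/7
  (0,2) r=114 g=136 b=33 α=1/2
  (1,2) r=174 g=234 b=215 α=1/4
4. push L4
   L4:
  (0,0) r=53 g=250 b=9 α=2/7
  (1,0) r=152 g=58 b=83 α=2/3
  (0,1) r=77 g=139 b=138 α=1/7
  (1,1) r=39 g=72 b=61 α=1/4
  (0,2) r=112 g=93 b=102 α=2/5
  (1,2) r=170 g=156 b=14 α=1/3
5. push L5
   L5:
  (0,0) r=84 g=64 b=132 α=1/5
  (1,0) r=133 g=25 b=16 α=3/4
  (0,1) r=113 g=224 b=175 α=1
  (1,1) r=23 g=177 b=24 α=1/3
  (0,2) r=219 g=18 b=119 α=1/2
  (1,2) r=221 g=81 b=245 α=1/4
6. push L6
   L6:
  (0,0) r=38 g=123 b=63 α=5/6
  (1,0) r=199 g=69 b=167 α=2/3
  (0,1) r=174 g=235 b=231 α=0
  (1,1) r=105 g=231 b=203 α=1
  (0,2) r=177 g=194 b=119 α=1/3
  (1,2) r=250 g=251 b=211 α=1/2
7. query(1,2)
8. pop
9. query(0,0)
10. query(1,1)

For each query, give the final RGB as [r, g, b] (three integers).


at x=1,y=2 over L1,L2,L3,L4,L5,L6:
after L1 α=1/2: [131/2, 61/2, 69]
after L2 α=5/7: [351/7, 1101/7, 149]
after L3 α=1/4: [2271/28, 4941/28, 331/2]
after L4 α=1/3: [4651/42, 2375/14, 115]
after L5 α=1/4: [7745/56, 8259/56, 295/2]
after L6 α=1/2: [21745/112, 22315/112, 717/4]
= [194, 199, 179]

(0,0) stack=L1,L2,L3,L4,L5; from [0,0,0]:
+L1 (α=2/7) → [454/7, 30, 194/7]
+L2 (α=3/5) → [1391/35, 756/5, 2677/35]
+L3 (α=2/3) → [2307/35, 1106/15, 5839/35]
+L4 (α=2/7) → [3049/49, 2606/21, 5965/49]
+L5 (α=1/5) → [16312/245, 11768/105, 30328/245]
→ [67, 112, 124]

at x=1,y=1 over L1,L2,L3,L4,L5:
L1 α=3/8: [639/8, 69/4, 477/8]
L2 α=7/8: [13855/64, 5165/32, 14533/64]
L3 α=6/7: [15775/448, 14573/224, 7123/64]
L4 α=1/4: [64797/1792, 59847/896, 25273/256]
L5 α=1/3: [85405/2688, 46381/448, 28345/384]
= [32, 104, 74]


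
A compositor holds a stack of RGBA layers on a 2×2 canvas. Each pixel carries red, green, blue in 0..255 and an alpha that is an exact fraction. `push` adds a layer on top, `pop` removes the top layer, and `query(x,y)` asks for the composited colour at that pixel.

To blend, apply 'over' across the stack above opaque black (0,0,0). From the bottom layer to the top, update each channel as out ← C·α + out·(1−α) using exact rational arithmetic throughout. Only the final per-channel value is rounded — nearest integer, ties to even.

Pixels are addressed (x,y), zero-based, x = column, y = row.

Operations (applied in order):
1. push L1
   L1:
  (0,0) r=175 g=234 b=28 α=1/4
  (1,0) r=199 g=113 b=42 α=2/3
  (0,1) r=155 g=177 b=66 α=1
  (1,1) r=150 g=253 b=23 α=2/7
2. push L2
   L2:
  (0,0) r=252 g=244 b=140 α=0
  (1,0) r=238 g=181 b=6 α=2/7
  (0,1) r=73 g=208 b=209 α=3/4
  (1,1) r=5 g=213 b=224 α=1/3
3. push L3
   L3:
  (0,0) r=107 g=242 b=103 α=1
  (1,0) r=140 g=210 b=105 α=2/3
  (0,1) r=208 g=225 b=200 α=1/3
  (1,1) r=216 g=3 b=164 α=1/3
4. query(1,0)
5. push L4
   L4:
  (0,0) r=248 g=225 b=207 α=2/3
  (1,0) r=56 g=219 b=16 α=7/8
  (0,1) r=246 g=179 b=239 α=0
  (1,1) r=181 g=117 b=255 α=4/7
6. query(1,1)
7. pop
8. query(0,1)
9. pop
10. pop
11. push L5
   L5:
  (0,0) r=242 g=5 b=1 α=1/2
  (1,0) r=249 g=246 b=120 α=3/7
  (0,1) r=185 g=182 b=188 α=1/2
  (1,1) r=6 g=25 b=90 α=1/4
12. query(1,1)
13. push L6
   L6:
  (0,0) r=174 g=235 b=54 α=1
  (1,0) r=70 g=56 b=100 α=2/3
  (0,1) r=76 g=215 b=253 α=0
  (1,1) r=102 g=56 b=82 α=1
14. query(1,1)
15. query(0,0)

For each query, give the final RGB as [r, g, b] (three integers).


at x=1,y=0 over L1,L2,L3:
+L1 (α=2/3) → [398/3, 226/3, 28]
+L2 (α=2/7) → [3418/21, 2216/21, 152/7]
+L3 (α=2/3) → [9298/63, 11036/63, 1622/21]
→ [148, 175, 77]

query (1,1) [L1,L2,L3,L4] — begin 0,0,0
after L1 α=2/7: [300/7, 506/7, 46/7]
after L2 α=1/3: [635/21, 2503/21, 1660/21]
after L3 α=1/3: [5806/63, 5069/63, 6764/63]
after L4 α=4/7: [21010/147, 14897/147, 28184/147]
= [143, 101, 192]

(0,1) stack=L1,L2,L3; from [0,0,0]:
after L1 α=1: [155, 177, 66]
after L2 α=3/4: [187/2, 801/4, 693/4]
after L3 α=1/3: [395/3, 417/2, 1093/6]
→ [132, 208, 182]

query (1,1) [L1,L5] — begin 0,0,0
after L1 α=2/7: [300/7, 506/7, 46/7]
after L5 α=1/4: [471/14, 1693/28, 192/7]
rounded: [34, 60, 27]

(1,1) stack=L1,L5,L6; from [0,0,0]:
+L1 (α=2/7) → [300/7, 506/7, 46/7]
+L5 (α=1/4) → [471/14, 1693/28, 192/7]
+L6 (α=1) → [102, 56, 82]
= [102, 56, 82]

at x=0,y=0 over L1,L5,L6:
+L1 (α=1/4) → [175/4, 117/2, 7]
+L5 (α=1/2) → [1143/8, 127/4, 4]
+L6 (α=1) → [174, 235, 54]
→ [174, 235, 54]


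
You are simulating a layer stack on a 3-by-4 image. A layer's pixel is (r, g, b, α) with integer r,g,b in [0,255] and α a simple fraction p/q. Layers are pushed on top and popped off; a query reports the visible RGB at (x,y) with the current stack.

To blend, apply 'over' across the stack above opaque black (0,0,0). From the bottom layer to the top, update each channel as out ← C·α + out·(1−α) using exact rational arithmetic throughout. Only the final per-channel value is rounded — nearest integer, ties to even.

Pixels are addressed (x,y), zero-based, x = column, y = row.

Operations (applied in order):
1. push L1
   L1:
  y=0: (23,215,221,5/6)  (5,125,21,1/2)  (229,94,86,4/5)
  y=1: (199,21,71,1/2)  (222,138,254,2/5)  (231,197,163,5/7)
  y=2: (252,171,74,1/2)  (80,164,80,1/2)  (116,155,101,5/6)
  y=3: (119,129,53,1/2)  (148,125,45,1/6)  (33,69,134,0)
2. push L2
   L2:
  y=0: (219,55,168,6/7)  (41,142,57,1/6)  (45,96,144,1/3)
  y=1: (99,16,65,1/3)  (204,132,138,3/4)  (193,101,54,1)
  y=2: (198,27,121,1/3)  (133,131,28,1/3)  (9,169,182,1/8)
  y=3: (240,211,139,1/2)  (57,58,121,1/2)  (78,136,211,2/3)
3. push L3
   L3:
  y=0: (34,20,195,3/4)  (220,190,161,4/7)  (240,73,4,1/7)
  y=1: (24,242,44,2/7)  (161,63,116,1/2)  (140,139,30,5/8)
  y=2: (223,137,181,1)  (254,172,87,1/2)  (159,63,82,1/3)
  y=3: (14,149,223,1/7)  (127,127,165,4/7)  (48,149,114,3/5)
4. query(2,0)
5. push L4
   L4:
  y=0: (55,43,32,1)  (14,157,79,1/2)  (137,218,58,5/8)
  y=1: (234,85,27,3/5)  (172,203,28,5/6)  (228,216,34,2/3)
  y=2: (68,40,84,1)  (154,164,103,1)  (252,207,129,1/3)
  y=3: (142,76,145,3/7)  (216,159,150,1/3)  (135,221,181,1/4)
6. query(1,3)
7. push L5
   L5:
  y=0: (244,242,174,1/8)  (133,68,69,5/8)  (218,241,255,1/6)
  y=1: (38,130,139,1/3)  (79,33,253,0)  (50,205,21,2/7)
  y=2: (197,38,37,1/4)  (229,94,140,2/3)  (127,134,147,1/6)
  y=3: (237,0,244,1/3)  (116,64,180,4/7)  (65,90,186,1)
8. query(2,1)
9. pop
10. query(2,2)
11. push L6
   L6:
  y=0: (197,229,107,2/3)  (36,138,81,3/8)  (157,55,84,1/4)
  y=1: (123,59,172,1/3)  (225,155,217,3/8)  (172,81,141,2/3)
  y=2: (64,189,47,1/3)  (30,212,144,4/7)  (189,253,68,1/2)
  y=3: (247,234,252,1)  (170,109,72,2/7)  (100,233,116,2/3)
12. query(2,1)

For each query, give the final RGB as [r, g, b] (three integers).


query (2,0) [L1,L2,L3] — begin 0,0,0
after L1 α=4/5: [916/5, 376/5, 344/5]
after L2 α=1/3: [2057/15, 1232/15, 1408/15]
after L3 α=1/7: [5314/35, 2829/35, 2836/35]
→ [152, 81, 81]

at x=1,y=3 over L1,L2,L3,L4:
L1 α=1/6: [74/3, 125/6, 15/2]
L2 α=1/2: [245/6, 473/12, 257/4]
L3 α=4/7: [1261/14, 2505/28, 3411/28]
L4 α=1/3: [2773/21, 1577/14, 1837/14]
→ [132, 113, 131]

query (2,1) [L1,L2,L3,L4,L5] — begin 0,0,0
L1 α=5/7: [165, 985/7, 815/7]
L2 α=1: [193, 101, 54]
L3 α=5/8: [1279/8, 499/4, 39]
L4 α=2/3: [4927/24, 2227/12, 107/3]
L5 α=2/7: [27035/168, 16055/84, 661/21]
→ [161, 191, 31]

query (2,2) [L1,L2,L3,L4] — begin 0,0,0
after L1 α=5/6: [290/3, 775/6, 505/6]
after L2 α=1/8: [2057/24, 6439/48, 4627/48]
after L3 α=1/3: [3965/36, 7951/72, 6595/72]
after L4 α=1/3: [8501/54, 15403/108, 11239/108]
rounded: [157, 143, 104]

at x=2,y=1 over L1,L2,L3,L4,L6:
+L1 (α=5/7) → [165, 985/7, 815/7]
+L2 (α=1) → [193, 101, 54]
+L3 (α=5/8) → [1279/8, 499/4, 39]
+L4 (α=2/3) → [4927/24, 2227/12, 107/3]
+L6 (α=2/3) → [13183/72, 4171/36, 953/9]
= [183, 116, 106]


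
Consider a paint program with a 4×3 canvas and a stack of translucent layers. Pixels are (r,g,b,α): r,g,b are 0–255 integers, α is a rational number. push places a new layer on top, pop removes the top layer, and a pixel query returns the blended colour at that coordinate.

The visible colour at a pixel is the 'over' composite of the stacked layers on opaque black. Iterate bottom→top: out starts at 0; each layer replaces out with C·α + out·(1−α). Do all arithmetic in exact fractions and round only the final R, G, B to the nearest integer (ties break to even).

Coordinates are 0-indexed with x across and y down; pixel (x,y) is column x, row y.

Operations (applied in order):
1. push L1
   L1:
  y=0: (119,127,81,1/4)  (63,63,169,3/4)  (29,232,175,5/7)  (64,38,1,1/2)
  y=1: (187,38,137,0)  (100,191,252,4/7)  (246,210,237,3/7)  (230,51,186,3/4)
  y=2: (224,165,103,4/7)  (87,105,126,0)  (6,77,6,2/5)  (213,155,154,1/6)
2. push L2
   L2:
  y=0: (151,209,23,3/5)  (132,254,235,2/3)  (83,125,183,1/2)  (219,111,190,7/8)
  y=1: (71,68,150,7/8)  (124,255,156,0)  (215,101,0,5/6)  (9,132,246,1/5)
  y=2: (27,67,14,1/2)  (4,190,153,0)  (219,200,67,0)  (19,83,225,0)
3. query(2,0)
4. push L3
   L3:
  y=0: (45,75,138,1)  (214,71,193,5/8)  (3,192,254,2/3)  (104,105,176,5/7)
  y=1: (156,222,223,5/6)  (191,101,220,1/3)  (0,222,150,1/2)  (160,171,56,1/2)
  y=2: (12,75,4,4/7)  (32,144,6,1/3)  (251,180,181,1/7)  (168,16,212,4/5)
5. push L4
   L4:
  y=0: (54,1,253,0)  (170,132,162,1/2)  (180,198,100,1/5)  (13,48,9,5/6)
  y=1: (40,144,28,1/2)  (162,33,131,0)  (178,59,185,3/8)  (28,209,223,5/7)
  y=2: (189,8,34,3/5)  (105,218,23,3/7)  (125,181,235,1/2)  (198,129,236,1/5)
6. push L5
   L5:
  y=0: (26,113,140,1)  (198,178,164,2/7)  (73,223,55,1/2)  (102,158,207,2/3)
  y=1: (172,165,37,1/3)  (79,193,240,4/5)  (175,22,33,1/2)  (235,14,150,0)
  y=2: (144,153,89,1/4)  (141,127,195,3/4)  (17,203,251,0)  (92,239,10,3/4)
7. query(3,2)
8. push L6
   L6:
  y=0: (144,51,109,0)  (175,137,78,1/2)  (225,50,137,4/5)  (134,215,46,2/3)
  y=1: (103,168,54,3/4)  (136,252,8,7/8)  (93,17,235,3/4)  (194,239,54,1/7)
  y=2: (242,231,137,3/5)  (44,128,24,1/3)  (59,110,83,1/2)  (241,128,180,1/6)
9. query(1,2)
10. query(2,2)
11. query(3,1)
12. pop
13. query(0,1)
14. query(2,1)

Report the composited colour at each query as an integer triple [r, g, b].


query (2,0) [L1,L2] — begin 0,0,0
after L1 α=5/7: [145/7, 1160/7, 125]
after L2 α=1/2: [363/7, 2035/14, 154]
→ [52, 145, 154]

query (3,2) [L1,L2,L3,L4,L5] — begin 0,0,0
after L1 α=1/6: [71/2, 155/6, 77/3]
after L2 α=0: [71/2, 155/6, 77/3]
after L3 α=4/5: [283/2, 539/30, 2621/15]
after L4 α=1/5: [764/5, 3013/75, 14024/75]
after L5 α=3/4: [536/5, 14197/75, 8137/150]
→ [107, 189, 54]

at x=1,y=2 over L1,L2,L3,L4,L5,L6:
L1 α=0: [0, 0, 0]
L2 α=0: [0, 0, 0]
L3 α=1/3: [32/3, 48, 2]
L4 α=3/7: [1073/21, 846/7, 11]
L5 α=3/4: [2489/21, 3513/28, 149]
L6 α=1/3: [5902/63, 5305/42, 322/3]
= [94, 126, 107]

at x=2,y=2 over L1,L2,L3,L4,L5,L6:
L1 α=2/5: [12/5, 154/5, 12/5]
L2 α=0: [12/5, 154/5, 12/5]
L3 α=1/7: [1327/35, 1824/35, 977/35]
L4 α=1/2: [2851/35, 8159/70, 4601/35]
L5 α=0: [2851/35, 8159/70, 4601/35]
L6 α=1/2: [2458/35, 15859/140, 3753/35]
= [70, 113, 107]

(3,1) stack=L1,L2,L3,L4,L5,L6; from [0,0,0]:
after L1 α=3/4: [345/2, 153/4, 279/2]
after L2 α=1/5: [699/5, 57, 804/5]
after L3 α=1/2: [1499/10, 114, 542/5]
after L4 α=5/7: [2199/35, 1273/7, 6659/35]
after L5 α=0: [2199/35, 1273/7, 6659/35]
after L6 α=1/7: [19984/245, 9311/49, 41844/245]
→ [82, 190, 171]

at x=0,y=1 over L1,L2,L3,L4,L5:
L1 α=0: [0, 0, 0]
L2 α=7/8: [497/8, 119/2, 525/4]
L3 α=5/6: [6737/48, 2339/12, 4985/24]
L4 α=1/2: [8657/96, 4067/24, 5657/48]
L5 α=1/3: [16913/144, 6047/36, 6545/72]
= [117, 168, 91]

(2,1) stack=L1,L2,L3,L4,L5; from [0,0,0]:
after L1 α=3/7: [738/7, 90, 711/7]
after L2 α=5/6: [8263/42, 595/6, 237/14]
after L3 α=1/2: [8263/84, 1927/12, 2337/28]
after L4 α=3/8: [86171/672, 11759/96, 27225/224]
after L5 α=1/2: [203771/1344, 13871/192, 34617/448]
= [152, 72, 77]


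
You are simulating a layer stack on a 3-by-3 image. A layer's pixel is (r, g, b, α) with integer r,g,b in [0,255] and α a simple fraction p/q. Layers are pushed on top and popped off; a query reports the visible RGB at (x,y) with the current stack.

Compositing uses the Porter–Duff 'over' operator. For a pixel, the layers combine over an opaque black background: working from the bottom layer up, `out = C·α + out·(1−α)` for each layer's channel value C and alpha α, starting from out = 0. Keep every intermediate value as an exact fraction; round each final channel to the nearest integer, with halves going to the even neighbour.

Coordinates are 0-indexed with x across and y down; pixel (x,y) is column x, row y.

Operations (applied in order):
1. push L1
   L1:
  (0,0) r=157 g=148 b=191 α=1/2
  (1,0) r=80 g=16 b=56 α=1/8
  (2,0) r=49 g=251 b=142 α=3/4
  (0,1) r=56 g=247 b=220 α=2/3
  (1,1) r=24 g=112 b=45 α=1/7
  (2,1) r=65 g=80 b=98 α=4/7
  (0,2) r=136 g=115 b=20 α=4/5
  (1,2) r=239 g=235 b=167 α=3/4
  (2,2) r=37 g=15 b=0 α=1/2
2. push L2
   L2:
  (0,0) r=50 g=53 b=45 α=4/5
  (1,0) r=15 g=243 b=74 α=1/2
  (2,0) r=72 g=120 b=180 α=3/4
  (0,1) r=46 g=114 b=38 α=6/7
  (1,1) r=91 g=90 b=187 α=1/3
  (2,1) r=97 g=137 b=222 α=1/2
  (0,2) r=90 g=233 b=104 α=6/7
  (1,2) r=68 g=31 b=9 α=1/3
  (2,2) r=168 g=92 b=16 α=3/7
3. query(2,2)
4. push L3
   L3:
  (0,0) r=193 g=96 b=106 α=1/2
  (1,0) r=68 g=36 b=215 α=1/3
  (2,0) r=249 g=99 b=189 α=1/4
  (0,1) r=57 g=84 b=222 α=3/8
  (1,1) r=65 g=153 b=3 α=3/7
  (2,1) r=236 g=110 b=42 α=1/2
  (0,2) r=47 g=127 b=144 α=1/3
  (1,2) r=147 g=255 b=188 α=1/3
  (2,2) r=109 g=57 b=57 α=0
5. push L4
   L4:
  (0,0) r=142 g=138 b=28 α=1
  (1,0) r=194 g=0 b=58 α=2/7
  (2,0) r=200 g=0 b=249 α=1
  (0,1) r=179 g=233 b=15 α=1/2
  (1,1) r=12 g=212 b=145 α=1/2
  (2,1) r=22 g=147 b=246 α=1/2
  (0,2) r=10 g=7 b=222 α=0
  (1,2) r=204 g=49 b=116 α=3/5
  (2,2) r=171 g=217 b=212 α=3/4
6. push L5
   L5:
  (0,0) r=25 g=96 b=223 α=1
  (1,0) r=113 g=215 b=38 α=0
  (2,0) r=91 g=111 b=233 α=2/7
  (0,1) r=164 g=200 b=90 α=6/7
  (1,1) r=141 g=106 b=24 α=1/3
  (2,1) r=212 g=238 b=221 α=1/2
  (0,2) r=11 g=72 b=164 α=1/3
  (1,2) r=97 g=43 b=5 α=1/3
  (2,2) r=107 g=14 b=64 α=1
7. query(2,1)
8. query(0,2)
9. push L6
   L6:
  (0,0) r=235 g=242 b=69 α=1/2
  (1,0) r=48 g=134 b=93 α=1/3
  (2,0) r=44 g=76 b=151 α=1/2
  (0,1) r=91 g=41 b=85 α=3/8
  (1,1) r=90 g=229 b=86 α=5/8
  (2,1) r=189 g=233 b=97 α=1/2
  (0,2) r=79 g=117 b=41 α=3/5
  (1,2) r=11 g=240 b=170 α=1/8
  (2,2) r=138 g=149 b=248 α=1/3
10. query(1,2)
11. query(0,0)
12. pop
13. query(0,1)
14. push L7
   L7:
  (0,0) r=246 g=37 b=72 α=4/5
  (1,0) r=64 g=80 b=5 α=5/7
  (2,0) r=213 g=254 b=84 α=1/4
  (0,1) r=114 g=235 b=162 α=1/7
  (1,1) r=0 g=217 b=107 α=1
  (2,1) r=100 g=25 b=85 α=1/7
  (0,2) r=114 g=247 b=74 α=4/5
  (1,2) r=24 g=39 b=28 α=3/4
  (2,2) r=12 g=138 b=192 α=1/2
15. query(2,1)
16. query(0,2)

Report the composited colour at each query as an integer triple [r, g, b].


query (2,2) [L1,L2] — begin 0,0,0
L1 α=1/2: [37/2, 15/2, 0]
L2 α=3/7: [578/7, 306/7, 48/7]
rounded: [83, 44, 7]

(2,1) stack=L1,L2,L3,L4,L5; from [0,0,0]:
after L1 α=4/7: [260/7, 320/7, 56]
after L2 α=1/2: [939/14, 1279/14, 139]
after L3 α=1/2: [4243/28, 2819/28, 181/2]
after L4 α=1/2: [4859/56, 6935/56, 673/4]
after L5 α=1/2: [16731/112, 20263/112, 1557/8]
rounded: [149, 181, 195]

query (0,2) [L1,L2,L3,L4,L5] — begin 0,0,0
after L1 α=4/5: [544/5, 92, 16]
after L2 α=6/7: [3244/35, 1490/7, 640/7]
after L3 α=1/3: [2711/35, 3869/21, 2288/21]
after L4 α=0: [2711/35, 3869/21, 2288/21]
after L5 α=1/3: [5807/105, 9250/63, 8020/63]
→ [55, 147, 127]

at x=1,y=2 over L1,L2,L3,L4,L5,L6:
L1 α=3/4: [717/4, 705/4, 501/4]
L2 α=1/3: [853/6, 767/6, 173/2]
L3 α=1/3: [1294/9, 1532/9, 361/3]
L4 α=3/5: [8096/45, 4387/45, 1766/15]
L5 α=1/3: [20557/135, 10709/135, 3607/45]
L6 α=1/8: [18173/135, 107363/1080, 32899/360]
= [135, 99, 91]

at x=0,y=0 over L1,L2,L3,L4,L5,L6:
L1 α=1/2: [157/2, 74, 191/2]
L2 α=4/5: [557/10, 286/5, 551/10]
L3 α=1/2: [2487/20, 383/5, 1611/20]
L4 α=1: [142, 138, 28]
L5 α=1: [25, 96, 223]
L6 α=1/2: [130, 169, 146]
→ [130, 169, 146]

query (0,1) [L1,L2,L3,L4,L5] — begin 0,0,0
L1 α=2/3: [112/3, 494/3, 440/3]
L2 α=6/7: [940/21, 2546/21, 1124/21]
L3 α=3/8: [8291/168, 9011/84, 9803/84]
L4 α=1/2: [38363/336, 28583/168, 11063/168]
L5 α=6/7: [368987/2352, 230183/1176, 101783/1176]
→ [157, 196, 87]

at x=2,y=1 over L1,L2,L3,L4,L5,L7:
+L1 (α=4/7) → [260/7, 320/7, 56]
+L2 (α=1/2) → [939/14, 1279/14, 139]
+L3 (α=1/2) → [4243/28, 2819/28, 181/2]
+L4 (α=1/2) → [4859/56, 6935/56, 673/4]
+L5 (α=1/2) → [16731/112, 20263/112, 1557/8]
+L7 (α=1/7) → [55793/392, 62189/392, 5011/28]
→ [142, 159, 179]

query (0,2) [L1,L2,L3,L4,L5,L7] — begin 0,0,0
after L1 α=4/5: [544/5, 92, 16]
after L2 α=6/7: [3244/35, 1490/7, 640/7]
after L3 α=1/3: [2711/35, 3869/21, 2288/21]
after L4 α=0: [2711/35, 3869/21, 2288/21]
after L5 α=1/3: [5807/105, 9250/63, 8020/63]
after L7 α=4/5: [53687/525, 71494/315, 26668/315]
→ [102, 227, 85]


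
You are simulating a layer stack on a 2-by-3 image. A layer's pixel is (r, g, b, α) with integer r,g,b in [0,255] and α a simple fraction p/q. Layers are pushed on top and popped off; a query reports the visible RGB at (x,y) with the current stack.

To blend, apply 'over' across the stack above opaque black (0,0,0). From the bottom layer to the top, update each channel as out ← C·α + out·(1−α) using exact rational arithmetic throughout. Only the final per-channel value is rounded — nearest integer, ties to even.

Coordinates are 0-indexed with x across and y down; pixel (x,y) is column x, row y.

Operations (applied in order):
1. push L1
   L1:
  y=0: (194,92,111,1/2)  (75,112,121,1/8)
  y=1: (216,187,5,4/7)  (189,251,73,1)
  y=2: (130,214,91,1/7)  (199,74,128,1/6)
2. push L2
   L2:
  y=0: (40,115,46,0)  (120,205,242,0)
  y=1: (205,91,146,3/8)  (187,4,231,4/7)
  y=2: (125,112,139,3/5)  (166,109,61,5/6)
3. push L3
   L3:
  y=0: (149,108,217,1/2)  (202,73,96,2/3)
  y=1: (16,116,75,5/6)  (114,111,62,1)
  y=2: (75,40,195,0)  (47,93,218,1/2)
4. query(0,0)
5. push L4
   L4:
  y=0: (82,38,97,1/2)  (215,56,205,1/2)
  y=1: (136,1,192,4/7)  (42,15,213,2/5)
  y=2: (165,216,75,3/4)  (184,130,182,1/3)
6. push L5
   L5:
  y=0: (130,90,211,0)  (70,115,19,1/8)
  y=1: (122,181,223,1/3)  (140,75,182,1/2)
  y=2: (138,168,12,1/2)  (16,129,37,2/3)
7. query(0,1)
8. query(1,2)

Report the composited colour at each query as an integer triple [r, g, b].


(0,0) stack=L1,L2,L3; from [0,0,0]:
+L1 (α=1/2) → [97, 46, 111/2]
+L2 (α=0) → [97, 46, 111/2]
+L3 (α=1/2) → [123, 77, 545/4]
rounded: [123, 77, 136]

at x=0,y=1 over L1,L2,L3,L4,L5:
L1 α=4/7: [864/7, 748/7, 20/7]
L2 α=3/8: [8625/56, 5651/56, 1583/28]
L3 α=5/6: [13105/336, 38131/336, 12083/168]
L4 α=4/7: [74033/784, 38579/784, 55091/392]
L5 α=1/3: [40619/392, 109531/1176, 32933/196]
= [104, 93, 168]

(1,2) stack=L1,L2,L3,L4,L5; from [0,0,0]:
+L1 (α=1/6) → [199/6, 37/3, 64/3]
+L2 (α=5/6) → [5179/36, 836/9, 979/18]
+L3 (α=1/2) → [6871/72, 1673/18, 4903/36]
+L4 (α=1/3) → [13495/108, 2843/27, 8179/54]
+L5 (α=2/3) → [16951/324, 9809/81, 12175/162]
rounded: [52, 121, 75]


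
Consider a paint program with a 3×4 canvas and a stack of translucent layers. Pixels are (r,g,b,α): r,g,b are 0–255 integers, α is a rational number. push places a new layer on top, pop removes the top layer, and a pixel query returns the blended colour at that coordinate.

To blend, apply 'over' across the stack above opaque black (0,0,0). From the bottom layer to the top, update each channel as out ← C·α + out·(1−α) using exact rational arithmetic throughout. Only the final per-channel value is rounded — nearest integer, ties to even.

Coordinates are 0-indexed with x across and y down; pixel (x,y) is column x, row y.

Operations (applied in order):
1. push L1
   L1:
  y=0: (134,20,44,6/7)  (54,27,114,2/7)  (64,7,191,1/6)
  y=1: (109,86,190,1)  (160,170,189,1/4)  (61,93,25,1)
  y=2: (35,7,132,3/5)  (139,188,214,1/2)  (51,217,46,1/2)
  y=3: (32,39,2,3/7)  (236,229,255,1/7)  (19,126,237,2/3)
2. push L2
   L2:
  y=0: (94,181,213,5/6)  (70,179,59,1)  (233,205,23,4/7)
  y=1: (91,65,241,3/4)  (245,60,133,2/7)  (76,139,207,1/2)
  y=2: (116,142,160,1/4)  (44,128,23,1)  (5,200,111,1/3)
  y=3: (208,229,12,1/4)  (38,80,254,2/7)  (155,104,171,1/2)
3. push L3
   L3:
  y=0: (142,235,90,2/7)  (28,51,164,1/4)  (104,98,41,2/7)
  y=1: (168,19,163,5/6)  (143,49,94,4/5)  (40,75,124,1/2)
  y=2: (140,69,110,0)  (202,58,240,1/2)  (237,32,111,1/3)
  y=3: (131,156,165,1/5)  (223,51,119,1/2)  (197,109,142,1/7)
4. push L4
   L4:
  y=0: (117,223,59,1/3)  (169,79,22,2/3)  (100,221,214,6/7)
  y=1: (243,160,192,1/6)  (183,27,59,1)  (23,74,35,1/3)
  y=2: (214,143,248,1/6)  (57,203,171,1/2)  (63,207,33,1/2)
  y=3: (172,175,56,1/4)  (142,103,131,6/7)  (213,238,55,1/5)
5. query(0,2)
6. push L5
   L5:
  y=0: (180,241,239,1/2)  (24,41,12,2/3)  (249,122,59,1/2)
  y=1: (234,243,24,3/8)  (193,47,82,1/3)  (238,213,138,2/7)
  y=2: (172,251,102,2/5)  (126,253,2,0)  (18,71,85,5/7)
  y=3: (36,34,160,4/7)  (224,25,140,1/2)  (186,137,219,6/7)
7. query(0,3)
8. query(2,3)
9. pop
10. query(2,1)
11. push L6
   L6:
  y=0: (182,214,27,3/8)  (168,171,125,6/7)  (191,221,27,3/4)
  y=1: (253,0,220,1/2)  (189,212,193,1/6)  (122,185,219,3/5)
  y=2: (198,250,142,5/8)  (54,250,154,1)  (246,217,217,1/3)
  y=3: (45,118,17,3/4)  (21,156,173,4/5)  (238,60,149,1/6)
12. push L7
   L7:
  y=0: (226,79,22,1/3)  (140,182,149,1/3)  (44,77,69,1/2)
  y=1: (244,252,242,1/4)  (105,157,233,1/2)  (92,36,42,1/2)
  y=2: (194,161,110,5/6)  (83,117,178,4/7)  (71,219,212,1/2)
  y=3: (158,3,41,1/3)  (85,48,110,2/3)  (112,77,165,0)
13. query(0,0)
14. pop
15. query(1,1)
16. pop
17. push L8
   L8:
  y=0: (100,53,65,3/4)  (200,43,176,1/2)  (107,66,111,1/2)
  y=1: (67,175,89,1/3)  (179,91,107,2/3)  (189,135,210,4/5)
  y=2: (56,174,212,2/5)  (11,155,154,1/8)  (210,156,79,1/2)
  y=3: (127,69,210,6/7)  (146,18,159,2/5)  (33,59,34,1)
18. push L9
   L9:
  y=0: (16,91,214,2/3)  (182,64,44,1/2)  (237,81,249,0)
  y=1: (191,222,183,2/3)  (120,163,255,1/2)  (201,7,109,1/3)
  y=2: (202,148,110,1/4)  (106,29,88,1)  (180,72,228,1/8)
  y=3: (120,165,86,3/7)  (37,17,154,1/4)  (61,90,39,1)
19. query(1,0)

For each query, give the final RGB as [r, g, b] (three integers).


(0,2) stack=L1,L2,L3,L4; from [0,0,0]:
after L1 α=3/5: [21, 21/5, 396/5]
after L2 α=1/4: [179/4, 773/20, 497/5]
after L3 α=0: [179/4, 773/20, 497/5]
after L4 α=1/6: [1751/24, 1345/24, 745/6]
= [73, 56, 124]

at x=0,y=3 over L1,L2,L3,L4,L5:
L1 α=3/7: [96/7, 117/7, 6/7]
L2 α=1/4: [436/7, 977/14, 51/14]
L3 α=1/5: [2661/35, 3046/35, 1257/35]
L4 α=1/4: [14003/140, 15263/140, 5731/140]
L5 α=4/7: [62169/980, 64829/980, 106793/980]
= [63, 66, 109]

query (2,3) [L1,L2,L3,L4,L5] — begin 0,0,0
after L1 α=2/3: [38/3, 84, 158]
after L2 α=1/2: [503/6, 94, 329/2]
after L3 α=1/7: [100, 673/7, 1129/7]
after L4 α=1/5: [613/5, 4358/35, 4901/35]
after L5 α=6/7: [6193/35, 33128/245, 50891/245]
→ [177, 135, 208]

(2,1) stack=L1,L2,L3,L4; from [0,0,0]:
L1 α=1: [61, 93, 25]
L2 α=1/2: [137/2, 116, 116]
L3 α=1/2: [217/4, 191/2, 120]
L4 α=1/3: [263/6, 265/3, 275/3]
rounded: [44, 88, 92]

at x=0,y=0 over L1,L2,L3,L4,L6,L7:
L1 α=6/7: [804/7, 120/7, 264/7]
L2 α=5/6: [2047/21, 6455/42, 2573/14]
L3 α=2/7: [16199/147, 52015/294, 15385/98]
L4 α=1/3: [49597/441, 84796/441, 6092/49]
L6 α=3/8: [488771/3528, 353551/1764, 34429/392]
L7 α=1/3: [887435/5292, 423229/2646, 38741/588]
→ [168, 160, 66]

at x=1,y=1 over L1,L2,L3,L4,L6:
+L1 (α=1/4) → [40, 85/2, 189/4]
+L2 (α=2/7) → [690/7, 95/2, 287/4]
+L3 (α=4/5) → [4694/35, 487/10, 1791/20]
+L4 (α=1) → [183, 27, 59]
+L6 (α=1/6) → [184, 347/6, 244/3]
→ [184, 58, 81]

(1,0) stack=L1,L2,L3,L4,L8,L9; from [0,0,0]:
+L1 (α=2/7) → [108/7, 54/7, 228/7]
+L2 (α=1) → [70, 179, 59]
+L3 (α=1/4) → [119/2, 147, 341/4]
+L4 (α=2/3) → [265/2, 305/3, 517/12]
+L8 (α=1/2) → [665/4, 217/3, 2629/24]
+L9 (α=1/2) → [1393/8, 409/6, 3685/48]
= [174, 68, 77]


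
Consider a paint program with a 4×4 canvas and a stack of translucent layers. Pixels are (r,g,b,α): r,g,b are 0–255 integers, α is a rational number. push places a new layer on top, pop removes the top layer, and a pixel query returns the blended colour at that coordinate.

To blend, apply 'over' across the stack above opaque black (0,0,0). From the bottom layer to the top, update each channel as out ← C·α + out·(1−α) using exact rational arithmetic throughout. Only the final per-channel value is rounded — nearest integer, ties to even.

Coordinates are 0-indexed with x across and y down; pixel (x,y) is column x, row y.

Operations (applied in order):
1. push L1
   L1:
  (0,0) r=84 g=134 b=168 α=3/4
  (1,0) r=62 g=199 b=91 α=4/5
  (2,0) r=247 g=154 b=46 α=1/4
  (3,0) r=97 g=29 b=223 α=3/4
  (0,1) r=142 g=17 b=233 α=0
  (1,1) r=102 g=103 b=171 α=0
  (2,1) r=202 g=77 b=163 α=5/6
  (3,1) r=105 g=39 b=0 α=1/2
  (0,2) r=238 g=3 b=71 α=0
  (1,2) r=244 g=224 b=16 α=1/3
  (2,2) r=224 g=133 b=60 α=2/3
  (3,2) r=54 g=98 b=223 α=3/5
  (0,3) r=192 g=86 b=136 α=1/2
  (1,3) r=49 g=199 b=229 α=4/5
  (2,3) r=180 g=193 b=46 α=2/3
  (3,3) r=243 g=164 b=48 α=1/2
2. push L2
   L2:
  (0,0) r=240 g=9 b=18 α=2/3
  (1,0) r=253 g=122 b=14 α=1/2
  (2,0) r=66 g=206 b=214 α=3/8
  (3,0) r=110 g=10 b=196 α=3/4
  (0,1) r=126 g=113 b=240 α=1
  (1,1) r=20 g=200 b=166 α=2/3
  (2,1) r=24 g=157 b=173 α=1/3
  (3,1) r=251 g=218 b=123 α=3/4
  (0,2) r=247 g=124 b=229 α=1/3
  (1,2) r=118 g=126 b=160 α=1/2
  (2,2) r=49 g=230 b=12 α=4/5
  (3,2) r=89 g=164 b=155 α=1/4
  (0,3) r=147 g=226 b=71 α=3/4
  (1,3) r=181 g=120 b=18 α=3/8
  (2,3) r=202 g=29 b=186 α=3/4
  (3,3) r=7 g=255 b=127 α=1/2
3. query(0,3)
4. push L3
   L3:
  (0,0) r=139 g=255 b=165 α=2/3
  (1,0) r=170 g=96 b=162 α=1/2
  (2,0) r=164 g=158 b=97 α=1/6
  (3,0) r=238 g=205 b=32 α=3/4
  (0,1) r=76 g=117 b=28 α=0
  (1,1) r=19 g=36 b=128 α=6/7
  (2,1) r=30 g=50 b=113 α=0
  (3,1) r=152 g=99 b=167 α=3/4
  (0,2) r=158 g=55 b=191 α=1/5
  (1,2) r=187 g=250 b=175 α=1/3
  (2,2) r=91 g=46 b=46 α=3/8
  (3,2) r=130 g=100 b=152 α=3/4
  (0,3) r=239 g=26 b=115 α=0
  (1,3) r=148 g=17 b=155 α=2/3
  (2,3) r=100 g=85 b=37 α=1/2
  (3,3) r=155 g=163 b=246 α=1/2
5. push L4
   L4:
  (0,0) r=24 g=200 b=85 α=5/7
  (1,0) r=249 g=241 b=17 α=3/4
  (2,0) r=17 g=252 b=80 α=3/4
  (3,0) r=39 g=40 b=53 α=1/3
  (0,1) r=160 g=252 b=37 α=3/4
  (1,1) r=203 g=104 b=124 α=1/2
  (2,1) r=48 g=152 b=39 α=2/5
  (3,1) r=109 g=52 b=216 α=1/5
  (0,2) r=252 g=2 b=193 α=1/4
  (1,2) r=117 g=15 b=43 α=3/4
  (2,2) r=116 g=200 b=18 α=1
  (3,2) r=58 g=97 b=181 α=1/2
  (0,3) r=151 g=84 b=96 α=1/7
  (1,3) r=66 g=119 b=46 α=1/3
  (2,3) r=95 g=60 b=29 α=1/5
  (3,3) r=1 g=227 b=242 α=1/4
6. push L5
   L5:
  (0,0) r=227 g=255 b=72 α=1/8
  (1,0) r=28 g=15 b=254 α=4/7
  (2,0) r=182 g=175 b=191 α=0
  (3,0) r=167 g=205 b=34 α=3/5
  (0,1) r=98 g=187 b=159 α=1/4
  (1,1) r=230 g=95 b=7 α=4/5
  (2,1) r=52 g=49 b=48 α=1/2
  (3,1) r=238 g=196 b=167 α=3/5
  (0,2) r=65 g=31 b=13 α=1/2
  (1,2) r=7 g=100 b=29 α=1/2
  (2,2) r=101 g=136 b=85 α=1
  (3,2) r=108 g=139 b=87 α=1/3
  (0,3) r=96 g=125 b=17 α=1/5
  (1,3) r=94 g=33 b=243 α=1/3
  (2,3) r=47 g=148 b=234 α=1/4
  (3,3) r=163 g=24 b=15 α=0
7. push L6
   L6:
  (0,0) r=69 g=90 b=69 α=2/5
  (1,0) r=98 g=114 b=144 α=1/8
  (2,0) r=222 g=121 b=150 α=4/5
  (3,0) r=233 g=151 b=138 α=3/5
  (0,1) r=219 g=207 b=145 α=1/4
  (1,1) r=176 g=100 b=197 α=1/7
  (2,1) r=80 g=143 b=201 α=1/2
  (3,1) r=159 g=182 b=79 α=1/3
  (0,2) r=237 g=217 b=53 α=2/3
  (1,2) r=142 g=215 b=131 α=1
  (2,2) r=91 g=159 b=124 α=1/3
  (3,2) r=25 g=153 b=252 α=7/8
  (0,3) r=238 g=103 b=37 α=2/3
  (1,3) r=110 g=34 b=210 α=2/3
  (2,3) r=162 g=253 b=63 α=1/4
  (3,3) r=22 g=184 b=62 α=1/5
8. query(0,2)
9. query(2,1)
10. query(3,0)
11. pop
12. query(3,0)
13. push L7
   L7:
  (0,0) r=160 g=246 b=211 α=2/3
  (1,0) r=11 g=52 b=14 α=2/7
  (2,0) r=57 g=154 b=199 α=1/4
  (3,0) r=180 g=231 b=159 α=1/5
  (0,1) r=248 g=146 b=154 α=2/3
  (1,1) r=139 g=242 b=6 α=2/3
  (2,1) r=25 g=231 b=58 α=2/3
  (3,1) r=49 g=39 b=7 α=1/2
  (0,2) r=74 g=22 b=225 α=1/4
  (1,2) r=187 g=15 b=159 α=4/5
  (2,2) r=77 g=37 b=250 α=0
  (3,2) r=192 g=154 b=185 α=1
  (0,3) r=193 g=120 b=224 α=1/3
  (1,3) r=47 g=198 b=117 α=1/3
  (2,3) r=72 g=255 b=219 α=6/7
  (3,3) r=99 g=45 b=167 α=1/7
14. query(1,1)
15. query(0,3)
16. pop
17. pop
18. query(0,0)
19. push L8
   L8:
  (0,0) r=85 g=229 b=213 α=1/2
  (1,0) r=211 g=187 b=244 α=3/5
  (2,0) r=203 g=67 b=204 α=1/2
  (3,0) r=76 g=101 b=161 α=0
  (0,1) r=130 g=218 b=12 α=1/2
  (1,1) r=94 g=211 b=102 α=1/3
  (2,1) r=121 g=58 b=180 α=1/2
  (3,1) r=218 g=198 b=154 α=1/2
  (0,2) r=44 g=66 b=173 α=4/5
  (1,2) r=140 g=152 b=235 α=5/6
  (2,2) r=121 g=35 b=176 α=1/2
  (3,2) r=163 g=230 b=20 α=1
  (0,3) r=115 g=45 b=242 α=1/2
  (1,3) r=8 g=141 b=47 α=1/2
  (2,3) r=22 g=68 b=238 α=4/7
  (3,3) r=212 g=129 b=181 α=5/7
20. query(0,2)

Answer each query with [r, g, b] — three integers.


query (0,3) [L1,L2] — begin 0,0,0
L1 α=1/2: [96, 43, 68]
L2 α=3/4: [537/4, 721/4, 281/4]
→ [134, 180, 70]

at x=0,y=2 over L1,L2,L3,L4,L5,L6:
L1 α=0: [0, 0, 0]
L2 α=1/3: [247/3, 124/3, 229/3]
L3 α=1/5: [1462/15, 661/15, 1489/15]
L4 α=1/4: [1361/10, 671/20, 1227/10]
L5 α=1/2: [2011/20, 1291/40, 1357/20]
L6 α=2/3: [11491/60, 6217/40, 1159/20]
rounded: [192, 155, 58]

query (2,1) [L1,L2,L3,L4,L5,L6] — begin 0,0,0
after L1 α=5/6: [505/3, 385/6, 815/6]
after L2 α=1/3: [1082/9, 856/9, 1334/9]
after L3 α=0: [1082/9, 856/9, 1334/9]
after L4 α=2/5: [274/3, 1768/15, 1568/15]
after L5 α=1/2: [215/3, 2503/30, 1144/15]
after L6 α=1/2: [455/6, 6793/60, 4159/30]
rounded: [76, 113, 139]

at x=3,y=0 over L1,L2,L3,L4,L5,L6:
L1 α=3/4: [291/4, 87/4, 669/4]
L2 α=3/4: [1611/16, 207/16, 3021/16]
L3 α=3/4: [13035/64, 10047/64, 4557/64]
L4 α=1/3: [4761/32, 11327/96, 6253/96]
L5 α=3/5: [12777/80, 40847/240, 11149/240]
L6 α=3/5: [40737/200, 95207/600, 60829/600]
rounded: [204, 159, 101]

query (3,0) [L1,L2,L3,L4,L5] — begin 0,0,0
L1 α=3/4: [291/4, 87/4, 669/4]
L2 α=3/4: [1611/16, 207/16, 3021/16]
L3 α=3/4: [13035/64, 10047/64, 4557/64]
L4 α=1/3: [4761/32, 11327/96, 6253/96]
L5 α=3/5: [12777/80, 40847/240, 11149/240]
→ [160, 170, 46]

(1,1) stack=L1,L2,L3,L4,L5,L7; from [0,0,0]:
+L1 (α=0) → [0, 0, 0]
+L2 (α=2/3) → [40/3, 400/3, 332/3]
+L3 (α=6/7) → [382/21, 1048/21, 2636/21]
+L4 (α=1/2) → [4645/42, 1616/21, 2620/21]
+L5 (α=4/5) → [8657/42, 9596/105, 3208/105]
+L7 (α=2/3) → [20333/126, 60416/315, 4468/315]
→ [161, 192, 14]

at x=0,y=3 over L1,L2,L3,L4,L5,L7:
after L1 α=1/2: [96, 43, 68]
after L2 α=3/4: [537/4, 721/4, 281/4]
after L3 α=0: [537/4, 721/4, 281/4]
after L4 α=1/7: [1913/14, 333/2, 1035/14]
after L5 α=1/5: [4498/35, 791/5, 2189/35]
after L7 α=1/3: [15751/105, 2182/15, 12218/105]
rounded: [150, 145, 116]

at x=0,y=0 over L1,L2,L3,L4:
after L1 α=3/4: [63, 201/2, 126]
after L2 α=2/3: [181, 79/2, 54]
after L3 α=2/3: [153, 1099/6, 128]
after L4 α=5/7: [426/7, 4099/21, 681/7]
→ [61, 195, 97]

(0,2) stack=L1,L2,L3,L4,L8; from [0,0,0]:
+L1 (α=0) → [0, 0, 0]
+L2 (α=1/3) → [247/3, 124/3, 229/3]
+L3 (α=1/5) → [1462/15, 661/15, 1489/15]
+L4 (α=1/4) → [1361/10, 671/20, 1227/10]
+L8 (α=4/5) → [3121/50, 5951/100, 8147/50]
rounded: [62, 60, 163]


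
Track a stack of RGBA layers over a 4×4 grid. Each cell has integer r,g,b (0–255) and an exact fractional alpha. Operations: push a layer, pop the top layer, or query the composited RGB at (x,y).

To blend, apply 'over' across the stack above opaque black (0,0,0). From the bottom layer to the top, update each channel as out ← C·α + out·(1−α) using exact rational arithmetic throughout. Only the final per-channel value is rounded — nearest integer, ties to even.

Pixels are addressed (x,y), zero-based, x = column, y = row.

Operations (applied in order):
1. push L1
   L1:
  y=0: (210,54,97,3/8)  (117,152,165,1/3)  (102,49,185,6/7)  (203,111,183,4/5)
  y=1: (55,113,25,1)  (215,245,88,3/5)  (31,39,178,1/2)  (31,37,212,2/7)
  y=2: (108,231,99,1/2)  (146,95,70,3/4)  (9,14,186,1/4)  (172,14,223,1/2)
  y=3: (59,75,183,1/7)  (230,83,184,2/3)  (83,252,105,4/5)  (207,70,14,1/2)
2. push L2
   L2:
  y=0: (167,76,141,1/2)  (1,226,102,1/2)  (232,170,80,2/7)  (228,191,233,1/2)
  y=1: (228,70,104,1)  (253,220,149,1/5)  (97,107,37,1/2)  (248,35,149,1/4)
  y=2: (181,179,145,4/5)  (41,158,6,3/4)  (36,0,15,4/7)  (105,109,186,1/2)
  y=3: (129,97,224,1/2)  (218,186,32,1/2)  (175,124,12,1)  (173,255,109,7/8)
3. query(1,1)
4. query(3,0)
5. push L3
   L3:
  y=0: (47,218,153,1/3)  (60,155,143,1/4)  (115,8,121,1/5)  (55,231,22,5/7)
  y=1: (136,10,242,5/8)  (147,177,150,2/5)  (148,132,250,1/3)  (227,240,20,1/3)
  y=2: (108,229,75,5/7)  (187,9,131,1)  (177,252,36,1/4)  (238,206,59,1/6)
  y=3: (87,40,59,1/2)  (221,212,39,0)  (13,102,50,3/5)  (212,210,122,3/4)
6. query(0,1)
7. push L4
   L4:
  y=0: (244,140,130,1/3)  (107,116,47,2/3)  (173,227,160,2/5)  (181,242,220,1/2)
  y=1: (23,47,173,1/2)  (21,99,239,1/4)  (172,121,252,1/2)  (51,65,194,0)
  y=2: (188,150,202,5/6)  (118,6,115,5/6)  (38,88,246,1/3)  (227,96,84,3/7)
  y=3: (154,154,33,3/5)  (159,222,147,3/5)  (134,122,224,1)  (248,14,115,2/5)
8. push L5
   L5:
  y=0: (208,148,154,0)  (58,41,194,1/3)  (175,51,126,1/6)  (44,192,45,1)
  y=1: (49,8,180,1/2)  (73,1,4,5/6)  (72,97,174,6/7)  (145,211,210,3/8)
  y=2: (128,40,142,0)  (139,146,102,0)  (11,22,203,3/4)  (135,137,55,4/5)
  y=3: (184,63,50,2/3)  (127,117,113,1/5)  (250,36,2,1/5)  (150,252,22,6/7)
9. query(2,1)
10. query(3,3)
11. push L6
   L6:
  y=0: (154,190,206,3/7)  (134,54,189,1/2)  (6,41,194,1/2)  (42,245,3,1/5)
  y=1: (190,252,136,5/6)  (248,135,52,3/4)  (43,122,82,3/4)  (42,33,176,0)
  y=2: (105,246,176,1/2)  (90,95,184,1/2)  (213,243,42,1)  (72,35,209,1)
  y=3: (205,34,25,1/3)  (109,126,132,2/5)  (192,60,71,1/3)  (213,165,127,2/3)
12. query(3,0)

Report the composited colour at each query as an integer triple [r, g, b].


query (1,1) [L1,L2] — begin 0,0,0
L1 α=3/5: [129, 147, 264/5]
L2 α=1/5: [769/5, 808/5, 1801/25]
→ [154, 162, 72]

(3,0) stack=L1,L2; from [0,0,0]:
after L1 α=4/5: [812/5, 444/5, 732/5]
after L2 α=1/2: [976/5, 1399/10, 1897/10]
rounded: [195, 140, 190]

at x=0,y=1 over L1,L2,L3:
L1 α=1: [55, 113, 25]
L2 α=1: [228, 70, 104]
L3 α=5/8: [341/2, 65/2, 761/4]
→ [170, 32, 190]

query (2,1) [L1,L2,L3,L4,L5] — begin 0,0,0
after L1 α=1/2: [31/2, 39/2, 89]
after L2 α=1/2: [225/4, 253/4, 63]
after L3 α=1/3: [521/6, 517/6, 376/3]
after L4 α=1/2: [1553/12, 1243/12, 566/3]
after L5 α=6/7: [6737/84, 8227/84, 3698/21]
= [80, 98, 176]

(3,3) stack=L1,L2,L3,L4,L5; from [0,0,0]:
after L1 α=1/2: [207/2, 35, 7]
after L2 α=7/8: [2629/16, 455/2, 385/4]
after L3 α=3/4: [12805/64, 1715/8, 1849/16]
after L4 α=2/5: [70159/320, 5369/40, 9227/80]
after L5 α=6/7: [358159/2240, 9407/40, 19787/560]
= [160, 235, 35]

at x=3,y=0 over L1,L2,L3,L4,L5,L6:
L1 α=4/5: [812/5, 444/5, 732/5]
L2 α=1/2: [976/5, 1399/10, 1897/10]
L3 α=5/7: [3327/35, 7174/35, 2447/35]
L4 α=1/2: [4831/35, 7822/35, 10147/70]
L5 α=1: [44, 192, 45]
L6 α=1/5: [218/5, 1013/5, 183/5]
rounded: [44, 203, 37]


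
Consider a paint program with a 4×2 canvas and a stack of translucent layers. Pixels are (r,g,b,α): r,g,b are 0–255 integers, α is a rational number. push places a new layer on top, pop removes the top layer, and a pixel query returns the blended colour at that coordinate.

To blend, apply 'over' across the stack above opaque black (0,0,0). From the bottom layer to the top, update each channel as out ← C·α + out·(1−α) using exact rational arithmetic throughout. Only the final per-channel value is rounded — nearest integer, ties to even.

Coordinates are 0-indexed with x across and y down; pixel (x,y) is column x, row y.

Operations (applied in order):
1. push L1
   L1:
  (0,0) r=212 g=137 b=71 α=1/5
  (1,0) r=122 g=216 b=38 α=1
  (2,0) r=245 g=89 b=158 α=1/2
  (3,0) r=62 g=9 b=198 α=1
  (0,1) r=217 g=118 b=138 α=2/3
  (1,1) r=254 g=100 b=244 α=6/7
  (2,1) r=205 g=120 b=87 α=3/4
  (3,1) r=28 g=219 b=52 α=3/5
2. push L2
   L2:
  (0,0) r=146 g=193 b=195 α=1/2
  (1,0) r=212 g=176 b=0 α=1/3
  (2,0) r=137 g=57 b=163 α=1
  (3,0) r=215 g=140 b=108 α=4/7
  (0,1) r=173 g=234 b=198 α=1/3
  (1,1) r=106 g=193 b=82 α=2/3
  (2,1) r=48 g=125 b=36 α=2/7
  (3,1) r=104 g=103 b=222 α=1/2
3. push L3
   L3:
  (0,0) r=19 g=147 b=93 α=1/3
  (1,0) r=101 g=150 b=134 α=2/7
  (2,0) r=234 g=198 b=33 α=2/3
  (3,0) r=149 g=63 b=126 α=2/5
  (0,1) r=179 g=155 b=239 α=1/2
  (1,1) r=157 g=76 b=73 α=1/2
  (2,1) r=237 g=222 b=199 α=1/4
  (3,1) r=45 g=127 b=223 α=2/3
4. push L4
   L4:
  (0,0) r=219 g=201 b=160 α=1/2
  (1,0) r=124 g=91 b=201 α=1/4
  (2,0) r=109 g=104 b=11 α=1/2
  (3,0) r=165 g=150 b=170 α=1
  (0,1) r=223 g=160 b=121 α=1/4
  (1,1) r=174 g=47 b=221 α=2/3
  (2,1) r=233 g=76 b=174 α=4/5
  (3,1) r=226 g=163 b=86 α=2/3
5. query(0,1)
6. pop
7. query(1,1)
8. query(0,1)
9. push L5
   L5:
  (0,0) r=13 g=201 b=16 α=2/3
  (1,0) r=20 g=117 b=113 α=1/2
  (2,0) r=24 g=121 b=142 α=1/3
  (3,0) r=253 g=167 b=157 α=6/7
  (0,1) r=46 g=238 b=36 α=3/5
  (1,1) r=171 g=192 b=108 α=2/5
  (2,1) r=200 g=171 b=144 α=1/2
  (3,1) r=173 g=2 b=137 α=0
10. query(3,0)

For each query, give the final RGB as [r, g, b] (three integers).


at x=0,y=1 over L1,L2,L3,L4:
+L1 (α=2/3) → [434/3, 236/3, 92]
+L2 (α=1/3) → [1387/9, 1174/9, 382/3]
+L3 (α=1/2) → [1499/9, 2569/18, 1099/6]
+L4 (α=1/4) → [542/3, 3529/24, 1341/8]
= [181, 147, 168]

at x=1,y=1 over L1,L2,L3:
L1 α=6/7: [1524/7, 600/7, 1464/7]
L2 α=2/3: [3008/21, 3302/21, 2612/21]
L3 α=1/2: [6305/42, 2449/21, 4145/42]
→ [150, 117, 99]

at x=0,y=1 over L1,L2,L3:
after L1 α=2/3: [434/3, 236/3, 92]
after L2 α=1/3: [1387/9, 1174/9, 382/3]
after L3 α=1/2: [1499/9, 2569/18, 1099/6]
rounded: [167, 143, 183]

(3,0) stack=L1,L2,L3,L5; from [0,0,0]:
L1 α=1: [62, 9, 198]
L2 α=4/7: [1046/7, 587/7, 1026/7]
L3 α=2/5: [5224/35, 2643/35, 4842/35]
L5 α=6/7: [58354/245, 37713/245, 37812/245]
→ [238, 154, 154]


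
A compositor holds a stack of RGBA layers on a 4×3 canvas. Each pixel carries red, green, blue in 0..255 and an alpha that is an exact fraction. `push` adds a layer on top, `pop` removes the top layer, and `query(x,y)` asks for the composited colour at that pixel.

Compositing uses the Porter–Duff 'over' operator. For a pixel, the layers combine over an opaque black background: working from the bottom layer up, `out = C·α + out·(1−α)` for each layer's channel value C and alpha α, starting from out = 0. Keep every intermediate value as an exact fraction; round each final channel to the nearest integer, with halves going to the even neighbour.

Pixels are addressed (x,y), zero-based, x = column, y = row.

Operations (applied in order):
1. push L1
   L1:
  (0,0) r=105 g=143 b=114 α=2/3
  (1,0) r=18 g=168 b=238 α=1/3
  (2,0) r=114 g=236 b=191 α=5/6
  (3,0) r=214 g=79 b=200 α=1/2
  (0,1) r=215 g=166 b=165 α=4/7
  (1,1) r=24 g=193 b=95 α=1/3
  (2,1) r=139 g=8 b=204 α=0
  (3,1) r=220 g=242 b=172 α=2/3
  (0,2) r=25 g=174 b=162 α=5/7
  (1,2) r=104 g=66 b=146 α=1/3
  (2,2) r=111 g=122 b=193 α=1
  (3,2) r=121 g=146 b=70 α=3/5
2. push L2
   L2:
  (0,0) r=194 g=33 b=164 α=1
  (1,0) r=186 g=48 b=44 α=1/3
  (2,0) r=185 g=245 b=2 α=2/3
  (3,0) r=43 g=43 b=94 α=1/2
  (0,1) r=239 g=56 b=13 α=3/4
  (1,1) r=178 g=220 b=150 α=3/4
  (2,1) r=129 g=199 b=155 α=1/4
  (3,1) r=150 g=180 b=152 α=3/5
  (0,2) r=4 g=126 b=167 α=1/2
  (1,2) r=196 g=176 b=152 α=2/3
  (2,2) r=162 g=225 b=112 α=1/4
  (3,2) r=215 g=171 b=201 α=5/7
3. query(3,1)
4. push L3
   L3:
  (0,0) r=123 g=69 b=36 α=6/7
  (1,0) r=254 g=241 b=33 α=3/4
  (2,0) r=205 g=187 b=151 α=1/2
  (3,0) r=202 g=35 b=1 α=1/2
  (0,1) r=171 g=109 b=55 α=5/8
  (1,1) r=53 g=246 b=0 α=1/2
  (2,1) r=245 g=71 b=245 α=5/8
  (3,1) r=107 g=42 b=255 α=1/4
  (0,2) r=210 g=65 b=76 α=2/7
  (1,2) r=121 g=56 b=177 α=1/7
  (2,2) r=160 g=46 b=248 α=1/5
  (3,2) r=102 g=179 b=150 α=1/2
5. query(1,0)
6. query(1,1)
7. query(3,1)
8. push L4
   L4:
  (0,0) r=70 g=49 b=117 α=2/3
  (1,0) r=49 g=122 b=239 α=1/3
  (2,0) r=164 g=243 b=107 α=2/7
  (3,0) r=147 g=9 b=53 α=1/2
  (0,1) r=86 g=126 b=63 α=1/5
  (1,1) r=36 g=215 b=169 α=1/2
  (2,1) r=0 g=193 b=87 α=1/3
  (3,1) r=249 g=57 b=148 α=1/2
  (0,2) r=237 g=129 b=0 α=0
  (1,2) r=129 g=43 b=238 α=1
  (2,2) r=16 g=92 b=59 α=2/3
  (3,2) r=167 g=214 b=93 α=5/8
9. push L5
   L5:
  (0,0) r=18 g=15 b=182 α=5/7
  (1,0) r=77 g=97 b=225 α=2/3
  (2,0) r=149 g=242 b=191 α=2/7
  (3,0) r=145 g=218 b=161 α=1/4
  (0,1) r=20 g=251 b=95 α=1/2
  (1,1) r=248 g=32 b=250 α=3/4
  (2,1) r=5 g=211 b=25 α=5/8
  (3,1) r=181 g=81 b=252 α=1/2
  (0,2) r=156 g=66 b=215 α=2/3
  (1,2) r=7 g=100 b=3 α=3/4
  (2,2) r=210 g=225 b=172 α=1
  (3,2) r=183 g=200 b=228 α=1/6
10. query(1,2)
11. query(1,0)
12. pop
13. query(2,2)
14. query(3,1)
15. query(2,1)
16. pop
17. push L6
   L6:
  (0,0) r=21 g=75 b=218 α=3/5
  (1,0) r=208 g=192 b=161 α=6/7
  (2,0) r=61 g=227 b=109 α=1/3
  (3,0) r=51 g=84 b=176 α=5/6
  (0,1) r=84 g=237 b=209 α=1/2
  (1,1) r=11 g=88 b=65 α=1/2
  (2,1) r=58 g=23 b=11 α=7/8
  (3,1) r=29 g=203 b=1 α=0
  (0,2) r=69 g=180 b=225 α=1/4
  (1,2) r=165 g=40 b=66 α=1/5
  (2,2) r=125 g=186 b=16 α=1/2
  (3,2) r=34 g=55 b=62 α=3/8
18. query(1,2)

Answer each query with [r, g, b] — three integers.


at x=3,y=1 over L1,L2:
+L1 (α=2/3) → [440/3, 484/3, 344/3]
+L2 (α=3/5) → [446/3, 2588/15, 2056/15]
= [149, 173, 137]

at x=1,y=0 over L1,L2,L3:
+L1 (α=1/3) → [6, 56, 238/3]
+L2 (α=1/3) → [66, 160/3, 608/9]
+L3 (α=3/4) → [207, 2329/12, 1499/36]
rounded: [207, 194, 42]

query (1,1) [L1,L2,L3] — begin 0,0,0
L1 α=1/3: [8, 193/3, 95/3]
L2 α=3/4: [271/2, 2173/12, 1445/12]
L3 α=1/2: [377/4, 5125/24, 1445/24]
= [94, 214, 60]

at x=3,y=1 over L1,L2,L3:
after L1 α=2/3: [440/3, 484/3, 344/3]
after L2 α=3/5: [446/3, 2588/15, 2056/15]
after L3 α=1/4: [553/4, 1399/10, 3331/20]
rounded: [138, 140, 167]

(1,2) stack=L1,L2,L3,L4,L5; from [0,0,0]:
+L1 (α=1/3) → [104/3, 22, 146/3]
+L2 (α=2/3) → [1280/9, 374/3, 1058/9]
+L3 (α=1/7) → [2923/21, 804/7, 2647/21]
+L4 (α=1) → [129, 43, 238]
+L5 (α=3/4) → [75/2, 343/4, 247/4]
rounded: [38, 86, 62]

query (1,0) [L1,L2,L3,L4,L5] — begin 0,0,0
after L1 α=1/3: [6, 56, 238/3]
after L2 α=1/3: [66, 160/3, 608/9]
after L3 α=3/4: [207, 2329/12, 1499/36]
after L4 α=1/3: [463/3, 3061/18, 5801/54]
after L5 α=2/3: [925/9, 6553/54, 30101/162]
rounded: [103, 121, 186]

(2,2) stack=L1,L2,L3,L4; from [0,0,0]:
+L1 (α=1) → [111, 122, 193]
+L2 (α=1/4) → [495/4, 591/4, 691/4]
+L3 (α=1/5) → [131, 637/5, 939/5]
+L4 (α=2/3) → [163/3, 519/5, 1529/15]
→ [54, 104, 102]

(3,1) stack=L1,L2,L3,L4; from [0,0,0]:
L1 α=2/3: [440/3, 484/3, 344/3]
L2 α=3/5: [446/3, 2588/15, 2056/15]
L3 α=1/4: [553/4, 1399/10, 3331/20]
L4 α=1/2: [1549/8, 1969/20, 6291/40]
= [194, 98, 157]

query (2,1) [L1,L2,L3,L4] — begin 0,0,0
after L1 α=0: [0, 0, 0]
after L2 α=1/4: [129/4, 199/4, 155/4]
after L3 α=5/8: [5287/32, 2017/32, 5365/32]
after L4 α=1/3: [5287/48, 5105/48, 6757/48]
rounded: [110, 106, 141]

(1,2) stack=L1,L2,L3,L6; from [0,0,0]:
after L1 α=1/3: [104/3, 22, 146/3]
after L2 α=2/3: [1280/9, 374/3, 1058/9]
after L3 α=1/7: [2923/21, 804/7, 2647/21]
after L6 α=1/5: [15157/105, 3496/35, 11974/105]
rounded: [144, 100, 114]
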